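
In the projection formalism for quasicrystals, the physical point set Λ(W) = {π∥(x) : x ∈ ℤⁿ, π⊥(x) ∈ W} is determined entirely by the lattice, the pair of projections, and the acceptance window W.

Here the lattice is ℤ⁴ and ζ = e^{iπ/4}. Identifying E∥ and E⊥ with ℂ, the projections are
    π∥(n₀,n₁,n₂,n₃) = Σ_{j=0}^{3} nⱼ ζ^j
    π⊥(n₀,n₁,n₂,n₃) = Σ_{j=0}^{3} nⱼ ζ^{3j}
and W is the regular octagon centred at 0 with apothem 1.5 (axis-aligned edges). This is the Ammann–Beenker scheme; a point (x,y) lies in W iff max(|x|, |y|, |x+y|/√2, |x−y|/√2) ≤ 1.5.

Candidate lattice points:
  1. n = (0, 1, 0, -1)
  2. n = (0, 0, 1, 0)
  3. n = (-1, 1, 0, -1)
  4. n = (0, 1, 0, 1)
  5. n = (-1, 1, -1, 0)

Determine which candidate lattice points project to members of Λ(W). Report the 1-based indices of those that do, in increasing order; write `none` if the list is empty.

With ζ = e^{iπ/4} the internal vectors are ζ^0,ζ^3,ζ^6,ζ^9.
#1 (0, 1, 0, -1): internal (-1.414214, 0.000000); octagon support 1.414214 vs apothem 1.5 → ∈ W
#2 (0, 0, 1, 0): internal (0.000000, -1.000000); octagon support 1.000000 vs apothem 1.5 → ∈ W
#3 (-1, 1, 0, -1): internal (-2.414214, 0.000000); octagon support 2.414214 vs apothem 1.5 → ∉ W
#4 (0, 1, 0, 1): internal (0.000000, 1.414214); octagon support 1.414214 vs apothem 1.5 → ∈ W
#5 (-1, 1, -1, 0): internal (-1.707107, 1.707107); octagon support 2.414214 vs apothem 1.5 → ∉ W

1, 2, 4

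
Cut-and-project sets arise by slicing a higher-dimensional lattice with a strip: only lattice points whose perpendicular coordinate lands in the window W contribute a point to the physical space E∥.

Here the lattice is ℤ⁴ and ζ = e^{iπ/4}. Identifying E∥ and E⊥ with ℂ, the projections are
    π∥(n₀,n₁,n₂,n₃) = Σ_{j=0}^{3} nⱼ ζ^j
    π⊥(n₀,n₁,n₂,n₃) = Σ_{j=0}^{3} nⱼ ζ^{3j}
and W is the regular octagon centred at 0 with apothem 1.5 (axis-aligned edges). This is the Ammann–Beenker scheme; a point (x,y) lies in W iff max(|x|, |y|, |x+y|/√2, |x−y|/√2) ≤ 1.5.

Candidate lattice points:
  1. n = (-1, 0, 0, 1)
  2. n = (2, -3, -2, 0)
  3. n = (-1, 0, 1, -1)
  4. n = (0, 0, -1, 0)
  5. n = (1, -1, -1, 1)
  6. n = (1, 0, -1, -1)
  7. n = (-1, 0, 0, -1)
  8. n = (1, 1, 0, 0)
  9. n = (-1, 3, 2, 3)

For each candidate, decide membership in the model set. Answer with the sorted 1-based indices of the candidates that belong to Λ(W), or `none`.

1, 4, 6, 8

π⊥(n) = n₀ + n₁ζ³ + n₂ζ⁶ + n₃ζ⁹ where ζ = e^{iπ/4}.
#1 (-1, 0, 0, 1): internal (-0.2929, 0.7071); octagon support 0.7071 vs apothem 1.5 → ∈ W
#2 (2, -3, -2, 0): internal (4.1213, -0.1213); octagon support 4.1213 vs apothem 1.5 → ∉ W
#3 (-1, 0, 1, -1): internal (-1.7071, -1.7071); octagon support 2.4142 vs apothem 1.5 → ∉ W
#4 (0, 0, -1, 0): internal (0.0000, 1.0000); octagon support 1.0000 vs apothem 1.5 → ∈ W
#5 (1, -1, -1, 1): internal (2.4142, 1.0000); octagon support 2.4142 vs apothem 1.5 → ∉ W
#6 (1, 0, -1, -1): internal (0.2929, 0.2929); octagon support 0.4142 vs apothem 1.5 → ∈ W
#7 (-1, 0, 0, -1): internal (-1.7071, -0.7071); octagon support 1.7071 vs apothem 1.5 → ∉ W
#8 (1, 1, 0, 0): internal (0.2929, 0.7071); octagon support 0.7071 vs apothem 1.5 → ∈ W
#9 (-1, 3, 2, 3): internal (-1.0000, 2.2426); octagon support 2.2929 vs apothem 1.5 → ∉ W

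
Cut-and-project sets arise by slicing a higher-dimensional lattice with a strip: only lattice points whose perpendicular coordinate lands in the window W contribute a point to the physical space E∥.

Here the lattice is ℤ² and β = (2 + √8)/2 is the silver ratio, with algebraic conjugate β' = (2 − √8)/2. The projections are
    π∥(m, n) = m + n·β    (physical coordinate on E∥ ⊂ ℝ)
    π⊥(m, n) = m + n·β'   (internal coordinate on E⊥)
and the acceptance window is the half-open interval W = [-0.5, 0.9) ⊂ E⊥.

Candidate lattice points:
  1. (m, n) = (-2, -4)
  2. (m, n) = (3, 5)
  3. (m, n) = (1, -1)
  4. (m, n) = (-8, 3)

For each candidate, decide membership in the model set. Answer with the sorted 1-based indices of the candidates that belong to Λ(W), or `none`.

1

Numerically β ≈ 2.414214 and β' = −1/β ≈ -0.414214.
candidate 1: (m,n)=(-2,-4) → π∥ = -2-4·β ≈ -11.656854, π⊥ = -2-4·β' ≈ -0.343146 ∈ [-0.5, 0.9) ⇒ IN Λ
candidate 2: (m,n)=(3,5) → π∥ = 3+5·β ≈ 15.071068, π⊥ = 3+5·β' ≈ 0.928932 ∉ [-0.5, 0.9) ⇒ out
candidate 3: (m,n)=(1,-1) → π∥ = 1-1·β ≈ -1.414214, π⊥ = 1-1·β' ≈ 1.414214 ∉ [-0.5, 0.9) ⇒ out
candidate 4: (m,n)=(-8,3) → π∥ = -8+3·β ≈ -0.757359, π⊥ = -8+3·β' ≈ -9.242641 ∉ [-0.5, 0.9) ⇒ out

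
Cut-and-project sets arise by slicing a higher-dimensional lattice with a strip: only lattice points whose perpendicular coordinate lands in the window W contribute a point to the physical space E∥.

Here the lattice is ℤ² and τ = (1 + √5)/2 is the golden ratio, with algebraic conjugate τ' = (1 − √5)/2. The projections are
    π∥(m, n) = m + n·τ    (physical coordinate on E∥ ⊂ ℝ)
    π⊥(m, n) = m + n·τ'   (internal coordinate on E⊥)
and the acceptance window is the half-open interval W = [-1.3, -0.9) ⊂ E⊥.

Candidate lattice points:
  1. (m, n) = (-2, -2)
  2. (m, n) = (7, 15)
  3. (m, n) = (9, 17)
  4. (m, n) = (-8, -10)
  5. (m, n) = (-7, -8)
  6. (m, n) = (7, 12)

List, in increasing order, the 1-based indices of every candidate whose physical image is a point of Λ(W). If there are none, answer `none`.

none

Numerically τ ≈ 1.61803 and τ' = −1/τ ≈ -0.61803.
[1] lift (-2,-2): star map gives -0.76393; window check -1.3 ≤ -0.76393 < -0.9 is false → out
[2] lift (7,15): star map gives -2.27051; window check -1.3 ≤ -2.27051 < -0.9 is false → out
[3] lift (9,17): star map gives -1.50658; window check -1.3 ≤ -1.50658 < -0.9 is false → out
[4] lift (-8,-10): star map gives -1.81966; window check -1.3 ≤ -1.81966 < -0.9 is false → out
[5] lift (-7,-8): star map gives -2.05573; window check -1.3 ≤ -2.05573 < -0.9 is false → out
[6] lift (7,12): star map gives -0.41641; window check -1.3 ≤ -0.41641 < -0.9 is false → out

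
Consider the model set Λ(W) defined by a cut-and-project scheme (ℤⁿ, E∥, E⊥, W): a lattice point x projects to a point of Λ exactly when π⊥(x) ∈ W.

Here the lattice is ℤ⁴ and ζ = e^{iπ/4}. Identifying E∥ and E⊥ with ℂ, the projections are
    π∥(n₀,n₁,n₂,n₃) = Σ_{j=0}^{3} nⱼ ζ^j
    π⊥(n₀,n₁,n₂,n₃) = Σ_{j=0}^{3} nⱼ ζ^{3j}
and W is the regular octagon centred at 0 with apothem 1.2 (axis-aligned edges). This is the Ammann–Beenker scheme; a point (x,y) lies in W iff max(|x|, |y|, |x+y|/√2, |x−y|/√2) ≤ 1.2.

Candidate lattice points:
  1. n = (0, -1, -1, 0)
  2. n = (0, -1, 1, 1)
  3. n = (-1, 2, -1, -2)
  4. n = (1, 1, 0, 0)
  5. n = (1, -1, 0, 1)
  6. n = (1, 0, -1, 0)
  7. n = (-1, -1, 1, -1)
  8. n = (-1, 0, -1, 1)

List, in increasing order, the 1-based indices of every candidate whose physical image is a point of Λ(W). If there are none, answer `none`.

With ζ = e^{iπ/4} the internal vectors are ζ^0,ζ^3,ζ^6,ζ^9.
#1 (0, -1, -1, 0): internal (0.7071, 0.2929); octagon support 0.7071 vs apothem 1.2 → ∈ W
#2 (0, -1, 1, 1): internal (1.4142, -1.0000); octagon support 1.7071 vs apothem 1.2 → ∉ W
#3 (-1, 2, -1, -2): internal (-3.8284, 1.0000); octagon support 3.8284 vs apothem 1.2 → ∉ W
#4 (1, 1, 0, 0): internal (0.2929, 0.7071); octagon support 0.7071 vs apothem 1.2 → ∈ W
#5 (1, -1, 0, 1): internal (2.4142, 0.0000); octagon support 2.4142 vs apothem 1.2 → ∉ W
#6 (1, 0, -1, 0): internal (1.0000, 1.0000); octagon support 1.4142 vs apothem 1.2 → ∉ W
#7 (-1, -1, 1, -1): internal (-1.0000, -2.4142); octagon support 2.4142 vs apothem 1.2 → ∉ W
#8 (-1, 0, -1, 1): internal (-0.2929, 1.7071); octagon support 1.7071 vs apothem 1.2 → ∉ W

1, 4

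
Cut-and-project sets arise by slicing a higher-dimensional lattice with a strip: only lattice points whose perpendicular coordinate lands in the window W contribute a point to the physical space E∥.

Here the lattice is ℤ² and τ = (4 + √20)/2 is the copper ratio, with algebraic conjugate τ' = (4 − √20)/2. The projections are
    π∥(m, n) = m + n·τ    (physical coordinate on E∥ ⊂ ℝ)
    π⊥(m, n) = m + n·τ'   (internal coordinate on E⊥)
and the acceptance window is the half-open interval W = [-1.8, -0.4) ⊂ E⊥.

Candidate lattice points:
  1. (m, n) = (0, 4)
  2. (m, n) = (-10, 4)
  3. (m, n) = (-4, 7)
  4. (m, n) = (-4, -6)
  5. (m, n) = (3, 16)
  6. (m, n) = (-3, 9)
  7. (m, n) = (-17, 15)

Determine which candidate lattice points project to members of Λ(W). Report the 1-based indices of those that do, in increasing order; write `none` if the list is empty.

1, 5

τ' = (4−√20)/2 ≈ -0.236068.
[1] lift (0,4): star map gives -0.944272; window check -1.8 ≤ -0.944272 < -0.4 is true → IN Λ
[2] lift (-10,4): star map gives -10.944272; window check -1.8 ≤ -10.944272 < -0.4 is false → out
[3] lift (-4,7): star map gives -5.652476; window check -1.8 ≤ -5.652476 < -0.4 is false → out
[4] lift (-4,-6): star map gives -2.583592; window check -1.8 ≤ -2.583592 < -0.4 is false → out
[5] lift (3,16): star map gives -0.777088; window check -1.8 ≤ -0.777088 < -0.4 is true → IN Λ
[6] lift (-3,9): star map gives -5.124612; window check -1.8 ≤ -5.124612 < -0.4 is false → out
[7] lift (-17,15): star map gives -20.541020; window check -1.8 ≤ -20.541020 < -0.4 is false → out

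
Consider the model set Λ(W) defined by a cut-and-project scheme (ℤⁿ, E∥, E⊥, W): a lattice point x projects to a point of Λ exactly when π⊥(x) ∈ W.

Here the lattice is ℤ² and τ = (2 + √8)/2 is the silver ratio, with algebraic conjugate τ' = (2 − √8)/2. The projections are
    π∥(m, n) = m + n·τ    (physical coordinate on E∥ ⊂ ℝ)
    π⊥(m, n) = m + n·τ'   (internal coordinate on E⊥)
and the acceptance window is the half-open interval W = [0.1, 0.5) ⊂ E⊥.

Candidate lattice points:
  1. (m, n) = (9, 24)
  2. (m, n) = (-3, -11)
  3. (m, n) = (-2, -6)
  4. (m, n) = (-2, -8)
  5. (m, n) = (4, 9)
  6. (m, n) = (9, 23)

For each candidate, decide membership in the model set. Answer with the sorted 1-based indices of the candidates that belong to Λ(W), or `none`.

3, 5

Numerically τ ≈ 2.414214 and τ' = −1/τ ≈ -0.414214.
#1 (9,24): internal coord 9 + (24)·τ' = -0.941125; -0.941125 ∉ [0.1, 0.5) → out
#2 (-3,-11): internal coord -3 + (-11)·τ' = +1.556349; +1.556349 ∉ [0.1, 0.5) → out
#3 (-2,-6): internal coord -2 + (-6)·τ' = +0.485281; +0.485281 ∈ [0.1, 0.5) → IN Λ
#4 (-2,-8): internal coord -2 + (-8)·τ' = +1.313708; +1.313708 ∉ [0.1, 0.5) → out
#5 (4,9): internal coord 4 + (9)·τ' = +0.272078; +0.272078 ∈ [0.1, 0.5) → IN Λ
#6 (9,23): internal coord 9 + (23)·τ' = -0.526912; -0.526912 ∉ [0.1, 0.5) → out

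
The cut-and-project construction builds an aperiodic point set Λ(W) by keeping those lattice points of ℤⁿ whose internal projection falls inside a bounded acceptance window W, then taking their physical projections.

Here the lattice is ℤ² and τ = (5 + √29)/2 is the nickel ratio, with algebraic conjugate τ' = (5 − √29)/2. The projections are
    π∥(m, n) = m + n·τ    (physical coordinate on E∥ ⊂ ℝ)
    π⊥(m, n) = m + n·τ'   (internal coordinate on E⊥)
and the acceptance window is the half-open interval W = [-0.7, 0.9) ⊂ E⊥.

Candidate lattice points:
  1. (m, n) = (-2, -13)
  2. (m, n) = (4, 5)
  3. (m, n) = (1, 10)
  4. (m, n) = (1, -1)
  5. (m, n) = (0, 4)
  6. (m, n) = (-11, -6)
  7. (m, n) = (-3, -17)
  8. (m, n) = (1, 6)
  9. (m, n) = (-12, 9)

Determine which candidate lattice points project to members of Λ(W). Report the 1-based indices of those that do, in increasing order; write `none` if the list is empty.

1, 7, 8

Numerically τ ≈ 5.19258 and τ' = −1/τ ≈ -0.19258.
#1 (-2,-13): internal coord -2 + (-13)·τ' = +0.50357; +0.50357 ∈ [-0.7, 0.9) → IN Λ
#2 (4,5): internal coord 4 + (5)·τ' = +3.03709; +3.03709 ∉ [-0.7, 0.9) → out
#3 (1,10): internal coord 1 + (10)·τ' = -0.92582; -0.92582 ∉ [-0.7, 0.9) → out
#4 (1,-1): internal coord 1 + (-1)·τ' = +1.19258; +1.19258 ∉ [-0.7, 0.9) → out
#5 (0,4): internal coord 0 + (4)·τ' = -0.77033; -0.77033 ∉ [-0.7, 0.9) → out
#6 (-11,-6): internal coord -11 + (-6)·τ' = -9.84451; -9.84451 ∉ [-0.7, 0.9) → out
#7 (-3,-17): internal coord -3 + (-17)·τ' = +0.27390; +0.27390 ∈ [-0.7, 0.9) → IN Λ
#8 (1,6): internal coord 1 + (6)·τ' = -0.15549; -0.15549 ∈ [-0.7, 0.9) → IN Λ
#9 (-12,9): internal coord -12 + (9)·τ' = -13.73324; -13.73324 ∉ [-0.7, 0.9) → out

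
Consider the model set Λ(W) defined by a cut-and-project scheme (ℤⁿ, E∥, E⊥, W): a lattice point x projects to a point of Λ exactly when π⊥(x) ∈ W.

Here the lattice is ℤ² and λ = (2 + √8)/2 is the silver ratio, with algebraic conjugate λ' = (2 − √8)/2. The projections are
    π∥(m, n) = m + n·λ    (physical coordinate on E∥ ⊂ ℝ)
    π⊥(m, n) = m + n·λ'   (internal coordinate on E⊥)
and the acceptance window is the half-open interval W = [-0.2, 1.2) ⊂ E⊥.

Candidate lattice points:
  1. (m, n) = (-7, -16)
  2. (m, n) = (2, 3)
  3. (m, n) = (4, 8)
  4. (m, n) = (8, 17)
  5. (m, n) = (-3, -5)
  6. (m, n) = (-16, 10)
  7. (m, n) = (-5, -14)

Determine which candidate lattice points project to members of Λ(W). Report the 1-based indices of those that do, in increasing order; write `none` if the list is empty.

λ' = (2−√8)/2 ≈ -0.41421.
candidate 1: (m,n)=(-7,-16) → π∥ = -7-16·λ ≈ -45.62742, π⊥ = -7-16·λ' ≈ -0.37258 ∉ [-0.2, 1.2) ⇒ out
candidate 2: (m,n)=(2,3) → π∥ = 2+3·λ ≈ 9.24264, π⊥ = 2+3·λ' ≈ 0.75736 ∈ [-0.2, 1.2) ⇒ IN Λ
candidate 3: (m,n)=(4,8) → π∥ = 4+8·λ ≈ 23.31371, π⊥ = 4+8·λ' ≈ 0.68629 ∈ [-0.2, 1.2) ⇒ IN Λ
candidate 4: (m,n)=(8,17) → π∥ = 8+17·λ ≈ 49.04163, π⊥ = 8+17·λ' ≈ 0.95837 ∈ [-0.2, 1.2) ⇒ IN Λ
candidate 5: (m,n)=(-3,-5) → π∥ = -3-5·λ ≈ -15.07107, π⊥ = -3-5·λ' ≈ -0.92893 ∉ [-0.2, 1.2) ⇒ out
candidate 6: (m,n)=(-16,10) → π∥ = -16+10·λ ≈ 8.14214, π⊥ = -16+10·λ' ≈ -20.14214 ∉ [-0.2, 1.2) ⇒ out
candidate 7: (m,n)=(-5,-14) → π∥ = -5-14·λ ≈ -38.79899, π⊥ = -5-14·λ' ≈ 0.79899 ∈ [-0.2, 1.2) ⇒ IN Λ

2, 3, 4, 7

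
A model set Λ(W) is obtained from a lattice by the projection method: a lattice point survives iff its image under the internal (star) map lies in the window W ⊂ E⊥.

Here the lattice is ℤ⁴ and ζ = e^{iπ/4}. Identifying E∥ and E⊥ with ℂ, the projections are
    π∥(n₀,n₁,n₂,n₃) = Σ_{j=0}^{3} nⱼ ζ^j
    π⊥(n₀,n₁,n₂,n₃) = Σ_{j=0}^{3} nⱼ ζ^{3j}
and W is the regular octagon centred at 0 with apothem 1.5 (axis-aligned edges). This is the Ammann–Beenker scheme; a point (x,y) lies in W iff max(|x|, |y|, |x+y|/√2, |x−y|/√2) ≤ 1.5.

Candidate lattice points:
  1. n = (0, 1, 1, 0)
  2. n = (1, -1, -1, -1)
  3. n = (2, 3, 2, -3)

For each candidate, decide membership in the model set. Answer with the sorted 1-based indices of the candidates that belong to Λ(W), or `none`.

1, 2

Internal map: ζ^{3j} for j=0..3 gives (1,0), (−√2/2,√2/2), (0,−1), (√2/2,√2/2).
candidate 1: n = (0, 1, 1, 0) → π⊥ ≈ (-0.7071, -0.2929); max(|x|,|y|,|x±y|/√2) = 0.7071 ≤ 1.5 ⇒ ∈ W
candidate 2: n = (1, -1, -1, -1) → π⊥ ≈ (+1.0000, -0.4142); max(|x|,|y|,|x±y|/√2) = 1.0000 ≤ 1.5 ⇒ ∈ W
candidate 3: n = (2, 3, 2, -3) → π⊥ ≈ (-2.2426, -2.0000); max(|x|,|y|,|x±y|/√2) = 3.0000 > 1.5 ⇒ ∉ W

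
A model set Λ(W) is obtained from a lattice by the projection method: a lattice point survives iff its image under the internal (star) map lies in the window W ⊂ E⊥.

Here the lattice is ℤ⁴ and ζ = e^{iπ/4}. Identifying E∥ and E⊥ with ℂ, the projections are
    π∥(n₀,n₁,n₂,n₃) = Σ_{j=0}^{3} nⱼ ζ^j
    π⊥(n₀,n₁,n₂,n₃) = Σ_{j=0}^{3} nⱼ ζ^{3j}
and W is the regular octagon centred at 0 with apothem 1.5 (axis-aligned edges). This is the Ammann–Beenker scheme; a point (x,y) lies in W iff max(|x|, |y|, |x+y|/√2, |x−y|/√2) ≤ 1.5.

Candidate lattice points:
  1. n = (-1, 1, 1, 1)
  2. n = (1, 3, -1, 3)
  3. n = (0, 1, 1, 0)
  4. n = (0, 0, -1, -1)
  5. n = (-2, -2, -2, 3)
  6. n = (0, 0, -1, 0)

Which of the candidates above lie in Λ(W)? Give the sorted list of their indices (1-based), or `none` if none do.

1, 3, 4, 6

Internal map: ζ^{3j} for j=0..3 gives (1,0), (−√2/2,√2/2), (0,−1), (√2/2,√2/2).
candidate 1: n = (-1, 1, 1, 1) → π⊥ ≈ (-1.0000, +0.4142); max(|x|,|y|,|x±y|/√2) = 1.0000 ≤ 1.5 ⇒ ∈ W
candidate 2: n = (1, 3, -1, 3) → π⊥ ≈ (+1.0000, +5.2426); max(|x|,|y|,|x±y|/√2) = 5.2426 > 1.5 ⇒ ∉ W
candidate 3: n = (0, 1, 1, 0) → π⊥ ≈ (-0.7071, -0.2929); max(|x|,|y|,|x±y|/√2) = 0.7071 ≤ 1.5 ⇒ ∈ W
candidate 4: n = (0, 0, -1, -1) → π⊥ ≈ (-0.7071, +0.2929); max(|x|,|y|,|x±y|/√2) = 0.7071 ≤ 1.5 ⇒ ∈ W
candidate 5: n = (-2, -2, -2, 3) → π⊥ ≈ (+1.5355, +2.7071); max(|x|,|y|,|x±y|/√2) = 3.0000 > 1.5 ⇒ ∉ W
candidate 6: n = (0, 0, -1, 0) → π⊥ ≈ (+0.0000, +1.0000); max(|x|,|y|,|x±y|/√2) = 1.0000 ≤ 1.5 ⇒ ∈ W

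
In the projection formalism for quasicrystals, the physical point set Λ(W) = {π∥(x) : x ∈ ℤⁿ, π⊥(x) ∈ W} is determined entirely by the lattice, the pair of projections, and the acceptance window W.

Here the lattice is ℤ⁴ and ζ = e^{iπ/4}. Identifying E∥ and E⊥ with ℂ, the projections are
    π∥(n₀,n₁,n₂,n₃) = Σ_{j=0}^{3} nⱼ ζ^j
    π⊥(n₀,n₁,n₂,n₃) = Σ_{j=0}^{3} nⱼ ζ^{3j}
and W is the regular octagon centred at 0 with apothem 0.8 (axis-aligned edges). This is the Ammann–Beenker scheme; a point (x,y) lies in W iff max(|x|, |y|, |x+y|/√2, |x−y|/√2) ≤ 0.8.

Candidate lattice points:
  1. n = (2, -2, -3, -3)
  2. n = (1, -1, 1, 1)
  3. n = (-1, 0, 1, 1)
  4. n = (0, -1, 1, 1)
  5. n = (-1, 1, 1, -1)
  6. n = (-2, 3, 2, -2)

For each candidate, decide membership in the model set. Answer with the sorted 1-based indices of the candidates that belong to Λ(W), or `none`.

3

π⊥(n) = n₀ + n₁ζ³ + n₂ζ⁶ + n₃ζ⁹ where ζ = e^{iπ/4}.
candidate 1: n = (2, -2, -3, -3) → π⊥ ≈ (+1.2929, -0.5355); max(|x|,|y|,|x±y|/√2) = 1.2929 > 0.8 ⇒ ∉ W
candidate 2: n = (1, -1, 1, 1) → π⊥ ≈ (+2.4142, -1.0000); max(|x|,|y|,|x±y|/√2) = 2.4142 > 0.8 ⇒ ∉ W
candidate 3: n = (-1, 0, 1, 1) → π⊥ ≈ (-0.2929, -0.2929); max(|x|,|y|,|x±y|/√2) = 0.4142 ≤ 0.8 ⇒ ∈ W
candidate 4: n = (0, -1, 1, 1) → π⊥ ≈ (+1.4142, -1.0000); max(|x|,|y|,|x±y|/√2) = 1.7071 > 0.8 ⇒ ∉ W
candidate 5: n = (-1, 1, 1, -1) → π⊥ ≈ (-2.4142, -1.0000); max(|x|,|y|,|x±y|/√2) = 2.4142 > 0.8 ⇒ ∉ W
candidate 6: n = (-2, 3, 2, -2) → π⊥ ≈ (-5.5355, -1.2929); max(|x|,|y|,|x±y|/√2) = 5.5355 > 0.8 ⇒ ∉ W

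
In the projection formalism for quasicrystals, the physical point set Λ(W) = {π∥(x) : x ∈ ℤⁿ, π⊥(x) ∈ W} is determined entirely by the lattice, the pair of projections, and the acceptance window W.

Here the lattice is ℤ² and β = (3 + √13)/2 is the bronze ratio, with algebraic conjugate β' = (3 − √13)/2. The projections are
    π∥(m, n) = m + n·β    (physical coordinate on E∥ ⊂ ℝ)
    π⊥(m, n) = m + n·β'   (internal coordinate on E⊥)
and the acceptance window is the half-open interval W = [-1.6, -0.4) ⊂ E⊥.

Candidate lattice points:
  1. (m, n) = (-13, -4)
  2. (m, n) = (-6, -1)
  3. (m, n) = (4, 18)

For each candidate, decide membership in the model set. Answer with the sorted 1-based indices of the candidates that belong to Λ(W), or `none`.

3

Numerically β ≈ 3.30278 and β' = −1/β ≈ -0.30278.
candidate 1: (m,n)=(-13,-4) → π∥ = -13-4·β ≈ -26.21110, π⊥ = -13-4·β' ≈ -11.78890 ∉ [-1.6, -0.4) ⇒ out
candidate 2: (m,n)=(-6,-1) → π∥ = -6-1·β ≈ -9.30278, π⊥ = -6-1·β' ≈ -5.69722 ∉ [-1.6, -0.4) ⇒ out
candidate 3: (m,n)=(4,18) → π∥ = 4+18·β ≈ 63.44996, π⊥ = 4+18·β' ≈ -1.44996 ∈ [-1.6, -0.4) ⇒ IN Λ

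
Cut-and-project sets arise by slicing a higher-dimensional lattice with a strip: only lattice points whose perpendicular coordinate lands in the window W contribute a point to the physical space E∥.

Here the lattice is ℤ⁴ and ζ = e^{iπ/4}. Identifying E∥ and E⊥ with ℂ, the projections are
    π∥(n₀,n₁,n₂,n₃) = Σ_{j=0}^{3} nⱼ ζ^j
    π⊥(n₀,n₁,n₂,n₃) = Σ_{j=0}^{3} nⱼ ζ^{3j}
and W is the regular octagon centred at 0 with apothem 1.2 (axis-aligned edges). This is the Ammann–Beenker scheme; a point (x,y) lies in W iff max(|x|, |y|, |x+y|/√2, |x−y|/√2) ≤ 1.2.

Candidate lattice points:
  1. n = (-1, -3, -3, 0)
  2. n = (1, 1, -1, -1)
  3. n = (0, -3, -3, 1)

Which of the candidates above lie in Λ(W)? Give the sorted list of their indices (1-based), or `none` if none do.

π⊥(n) = n₀ + n₁ζ³ + n₂ζ⁶ + n₃ζ⁹ where ζ = e^{iπ/4}.
#1 (-1, -3, -3, 0): internal (1.12132, 0.87868); octagon support 1.41421 vs apothem 1.2 → ∉ W
#2 (1, 1, -1, -1): internal (-0.41421, 1.00000); octagon support 1.00000 vs apothem 1.2 → ∈ W
#3 (0, -3, -3, 1): internal (2.82843, 1.58579); octagon support 3.12132 vs apothem 1.2 → ∉ W

2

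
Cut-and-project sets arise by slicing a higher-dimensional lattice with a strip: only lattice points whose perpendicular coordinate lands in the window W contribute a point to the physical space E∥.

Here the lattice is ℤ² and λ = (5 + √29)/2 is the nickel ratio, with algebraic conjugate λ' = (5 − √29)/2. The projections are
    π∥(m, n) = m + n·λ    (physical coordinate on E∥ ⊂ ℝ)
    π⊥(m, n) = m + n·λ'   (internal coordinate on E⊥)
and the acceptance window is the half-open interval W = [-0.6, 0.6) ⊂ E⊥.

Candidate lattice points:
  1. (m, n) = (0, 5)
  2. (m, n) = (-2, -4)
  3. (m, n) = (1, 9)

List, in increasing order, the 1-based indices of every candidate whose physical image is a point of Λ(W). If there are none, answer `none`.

none

Compute λ' = (5−√29)/2 = -0.192582, so π⊥(m,n) = m -0.192582·n.
candidate 1: (m,n)=(0,5) → π∥ = 0+5·λ ≈ 25.962912, π⊥ = 0+5·λ' ≈ -0.962912 ∉ [-0.6, 0.6) ⇒ out
candidate 2: (m,n)=(-2,-4) → π∥ = -2-4·λ ≈ -22.770330, π⊥ = -2-4·λ' ≈ -1.229670 ∉ [-0.6, 0.6) ⇒ out
candidate 3: (m,n)=(1,9) → π∥ = 1+9·λ ≈ 47.733242, π⊥ = 1+9·λ' ≈ -0.733242 ∉ [-0.6, 0.6) ⇒ out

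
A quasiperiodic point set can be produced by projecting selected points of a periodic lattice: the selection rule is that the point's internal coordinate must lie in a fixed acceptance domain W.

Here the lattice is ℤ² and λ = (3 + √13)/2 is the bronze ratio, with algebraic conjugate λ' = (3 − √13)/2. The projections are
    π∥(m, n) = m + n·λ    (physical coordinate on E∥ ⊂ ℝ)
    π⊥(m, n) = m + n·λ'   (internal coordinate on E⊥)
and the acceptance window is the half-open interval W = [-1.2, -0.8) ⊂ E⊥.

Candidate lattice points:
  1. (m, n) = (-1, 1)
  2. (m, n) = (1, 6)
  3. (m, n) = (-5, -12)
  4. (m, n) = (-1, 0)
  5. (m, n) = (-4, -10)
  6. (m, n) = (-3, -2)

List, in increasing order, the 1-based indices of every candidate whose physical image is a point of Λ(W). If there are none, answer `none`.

2, 4, 5

Compute λ' = (3−√13)/2 = -0.3028, so π⊥(m,n) = m -0.3028·n.
candidate 1: (m,n)=(-1,1) → π∥ = -1+1·λ ≈ 2.3028, π⊥ = -1+1·λ' ≈ -1.3028 ∉ [-1.2, -0.8) ⇒ out
candidate 2: (m,n)=(1,6) → π∥ = 1+6·λ ≈ 20.8167, π⊥ = 1+6·λ' ≈ -0.8167 ∈ [-1.2, -0.8) ⇒ IN Λ
candidate 3: (m,n)=(-5,-12) → π∥ = -5-12·λ ≈ -44.6333, π⊥ = -5-12·λ' ≈ -1.3667 ∉ [-1.2, -0.8) ⇒ out
candidate 4: (m,n)=(-1,0) → π∥ = -1+0·λ ≈ -1.0000, π⊥ = -1+0·λ' ≈ -1.0000 ∈ [-1.2, -0.8) ⇒ IN Λ
candidate 5: (m,n)=(-4,-10) → π∥ = -4-10·λ ≈ -37.0278, π⊥ = -4-10·λ' ≈ -0.9722 ∈ [-1.2, -0.8) ⇒ IN Λ
candidate 6: (m,n)=(-3,-2) → π∥ = -3-2·λ ≈ -9.6056, π⊥ = -3-2·λ' ≈ -2.3944 ∉ [-1.2, -0.8) ⇒ out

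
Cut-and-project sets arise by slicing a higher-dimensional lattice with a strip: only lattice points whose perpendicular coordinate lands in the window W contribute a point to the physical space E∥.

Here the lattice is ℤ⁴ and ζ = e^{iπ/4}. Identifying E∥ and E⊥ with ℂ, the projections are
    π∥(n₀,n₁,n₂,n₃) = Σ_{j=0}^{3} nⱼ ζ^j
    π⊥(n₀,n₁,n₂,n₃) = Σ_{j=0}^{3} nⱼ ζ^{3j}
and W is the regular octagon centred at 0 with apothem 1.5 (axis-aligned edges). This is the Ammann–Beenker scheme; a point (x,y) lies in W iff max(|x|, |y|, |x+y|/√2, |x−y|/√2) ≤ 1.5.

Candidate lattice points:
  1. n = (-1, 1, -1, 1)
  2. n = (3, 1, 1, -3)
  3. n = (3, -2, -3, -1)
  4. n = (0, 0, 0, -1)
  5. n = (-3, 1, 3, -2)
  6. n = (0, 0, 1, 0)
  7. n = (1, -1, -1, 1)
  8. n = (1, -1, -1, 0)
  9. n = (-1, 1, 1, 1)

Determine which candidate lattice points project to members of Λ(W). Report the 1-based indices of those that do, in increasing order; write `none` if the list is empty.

4, 6, 9

π⊥(n) = n₀ + n₁ζ³ + n₂ζ⁶ + n₃ζ⁹ where ζ = e^{iπ/4}.
#1 (-1, 1, -1, 1): internal (-1.00000, 2.41421); octagon support 2.41421 vs apothem 1.5 → ∉ W
#2 (3, 1, 1, -3): internal (0.17157, -2.41421); octagon support 2.41421 vs apothem 1.5 → ∉ W
#3 (3, -2, -3, -1): internal (3.70711, 0.87868); octagon support 3.70711 vs apothem 1.5 → ∉ W
#4 (0, 0, 0, -1): internal (-0.70711, -0.70711); octagon support 1.00000 vs apothem 1.5 → ∈ W
#5 (-3, 1, 3, -2): internal (-5.12132, -3.70711); octagon support 6.24264 vs apothem 1.5 → ∉ W
#6 (0, 0, 1, 0): internal (0.00000, -1.00000); octagon support 1.00000 vs apothem 1.5 → ∈ W
#7 (1, -1, -1, 1): internal (2.41421, 1.00000); octagon support 2.41421 vs apothem 1.5 → ∉ W
#8 (1, -1, -1, 0): internal (1.70711, 0.29289); octagon support 1.70711 vs apothem 1.5 → ∉ W
#9 (-1, 1, 1, 1): internal (-1.00000, 0.41421); octagon support 1.00000 vs apothem 1.5 → ∈ W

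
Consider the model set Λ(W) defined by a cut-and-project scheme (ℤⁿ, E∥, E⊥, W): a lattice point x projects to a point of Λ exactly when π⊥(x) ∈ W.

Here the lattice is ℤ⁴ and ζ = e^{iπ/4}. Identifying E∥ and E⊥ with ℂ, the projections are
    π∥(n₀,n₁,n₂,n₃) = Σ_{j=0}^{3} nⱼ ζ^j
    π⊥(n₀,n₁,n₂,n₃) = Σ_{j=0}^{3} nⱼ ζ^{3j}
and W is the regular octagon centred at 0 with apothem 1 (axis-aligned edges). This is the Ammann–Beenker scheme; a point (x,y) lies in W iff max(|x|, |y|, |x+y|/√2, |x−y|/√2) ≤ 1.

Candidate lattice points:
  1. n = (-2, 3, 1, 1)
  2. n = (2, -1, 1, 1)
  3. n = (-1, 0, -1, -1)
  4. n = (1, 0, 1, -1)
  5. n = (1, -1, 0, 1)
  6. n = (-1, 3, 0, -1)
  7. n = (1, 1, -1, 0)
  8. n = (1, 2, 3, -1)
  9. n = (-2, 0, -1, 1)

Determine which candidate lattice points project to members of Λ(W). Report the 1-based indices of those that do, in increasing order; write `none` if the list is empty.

none

Internal map: ζ^{3j} for j=0..3 gives (1,0), (−√2/2,√2/2), (0,−1), (√2/2,√2/2).
candidate 1: n = (-2, 3, 1, 1) → π⊥ ≈ (-3.41421, +1.82843); max(|x|,|y|,|x±y|/√2) = 3.70711 > 1 ⇒ ∉ W
candidate 2: n = (2, -1, 1, 1) → π⊥ ≈ (+3.41421, -1.00000); max(|x|,|y|,|x±y|/√2) = 3.41421 > 1 ⇒ ∉ W
candidate 3: n = (-1, 0, -1, -1) → π⊥ ≈ (-1.70711, +0.29289); max(|x|,|y|,|x±y|/√2) = 1.70711 > 1 ⇒ ∉ W
candidate 4: n = (1, 0, 1, -1) → π⊥ ≈ (+0.29289, -1.70711); max(|x|,|y|,|x±y|/√2) = 1.70711 > 1 ⇒ ∉ W
candidate 5: n = (1, -1, 0, 1) → π⊥ ≈ (+2.41421, +0.00000); max(|x|,|y|,|x±y|/√2) = 2.41421 > 1 ⇒ ∉ W
candidate 6: n = (-1, 3, 0, -1) → π⊥ ≈ (-3.82843, +1.41421); max(|x|,|y|,|x±y|/√2) = 3.82843 > 1 ⇒ ∉ W
candidate 7: n = (1, 1, -1, 0) → π⊥ ≈ (+0.29289, +1.70711); max(|x|,|y|,|x±y|/√2) = 1.70711 > 1 ⇒ ∉ W
candidate 8: n = (1, 2, 3, -1) → π⊥ ≈ (-1.12132, -2.29289); max(|x|,|y|,|x±y|/√2) = 2.41421 > 1 ⇒ ∉ W
candidate 9: n = (-2, 0, -1, 1) → π⊥ ≈ (-1.29289, +1.70711); max(|x|,|y|,|x±y|/√2) = 2.12132 > 1 ⇒ ∉ W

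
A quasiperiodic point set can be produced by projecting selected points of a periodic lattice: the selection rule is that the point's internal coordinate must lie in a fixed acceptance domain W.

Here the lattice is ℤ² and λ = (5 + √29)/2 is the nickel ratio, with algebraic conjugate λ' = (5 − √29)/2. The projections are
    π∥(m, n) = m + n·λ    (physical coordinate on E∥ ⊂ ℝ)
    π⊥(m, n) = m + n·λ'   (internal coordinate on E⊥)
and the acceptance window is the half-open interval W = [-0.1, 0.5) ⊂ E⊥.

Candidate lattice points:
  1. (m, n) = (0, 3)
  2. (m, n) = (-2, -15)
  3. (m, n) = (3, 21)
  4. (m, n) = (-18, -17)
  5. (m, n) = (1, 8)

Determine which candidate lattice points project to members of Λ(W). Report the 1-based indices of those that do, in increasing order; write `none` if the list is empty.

none

Compute λ' = (5−√29)/2 = -0.1926, so π⊥(m,n) = m -0.1926·n.
#1 (0,3): internal coord 0 + (3)·λ' = -0.5777; -0.5777 ∉ [-0.1, 0.5) → out
#2 (-2,-15): internal coord -2 + (-15)·λ' = +0.8887; +0.8887 ∉ [-0.1, 0.5) → out
#3 (3,21): internal coord 3 + (21)·λ' = -1.0442; -1.0442 ∉ [-0.1, 0.5) → out
#4 (-18,-17): internal coord -18 + (-17)·λ' = -14.7261; -14.7261 ∉ [-0.1, 0.5) → out
#5 (1,8): internal coord 1 + (8)·λ' = -0.5407; -0.5407 ∉ [-0.1, 0.5) → out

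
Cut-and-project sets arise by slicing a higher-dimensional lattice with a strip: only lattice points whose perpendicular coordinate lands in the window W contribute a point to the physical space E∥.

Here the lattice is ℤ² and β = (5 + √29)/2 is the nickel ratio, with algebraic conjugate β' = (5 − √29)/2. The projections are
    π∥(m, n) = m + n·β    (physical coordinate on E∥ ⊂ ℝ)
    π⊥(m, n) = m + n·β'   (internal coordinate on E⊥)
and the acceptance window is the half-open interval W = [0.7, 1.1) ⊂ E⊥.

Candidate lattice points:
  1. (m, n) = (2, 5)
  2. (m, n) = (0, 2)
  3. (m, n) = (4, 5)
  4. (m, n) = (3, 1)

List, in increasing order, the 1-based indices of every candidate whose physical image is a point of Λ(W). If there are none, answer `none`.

Numerically β ≈ 5.19258 and β' = −1/β ≈ -0.19258.
#1 (2,5): internal coord 2 + (5)·β' = +1.03709; +1.03709 ∈ [0.7, 1.1) → IN Λ
#2 (0,2): internal coord 0 + (2)·β' = -0.38516; -0.38516 ∉ [0.7, 1.1) → out
#3 (4,5): internal coord 4 + (5)·β' = +3.03709; +3.03709 ∉ [0.7, 1.1) → out
#4 (3,1): internal coord 3 + (1)·β' = +2.80742; +2.80742 ∉ [0.7, 1.1) → out

1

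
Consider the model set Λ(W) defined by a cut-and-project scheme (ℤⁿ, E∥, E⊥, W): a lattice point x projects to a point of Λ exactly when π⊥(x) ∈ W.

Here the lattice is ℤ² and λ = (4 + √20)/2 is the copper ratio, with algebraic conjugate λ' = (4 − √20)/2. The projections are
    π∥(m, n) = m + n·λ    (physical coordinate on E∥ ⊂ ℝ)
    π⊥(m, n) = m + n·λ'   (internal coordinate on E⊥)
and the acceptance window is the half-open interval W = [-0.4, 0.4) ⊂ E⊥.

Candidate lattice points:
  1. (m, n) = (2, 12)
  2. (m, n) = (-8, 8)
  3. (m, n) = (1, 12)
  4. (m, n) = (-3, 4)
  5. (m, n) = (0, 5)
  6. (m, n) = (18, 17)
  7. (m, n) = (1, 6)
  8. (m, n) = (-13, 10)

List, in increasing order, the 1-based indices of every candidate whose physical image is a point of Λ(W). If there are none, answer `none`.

λ' = (4−√20)/2 ≈ -0.236068.
[1] lift (2,12): star map gives -0.832816; window check -0.4 ≤ -0.832816 < 0.4 is false → out
[2] lift (-8,8): star map gives -9.888544; window check -0.4 ≤ -9.888544 < 0.4 is false → out
[3] lift (1,12): star map gives -1.832816; window check -0.4 ≤ -1.832816 < 0.4 is false → out
[4] lift (-3,4): star map gives -3.944272; window check -0.4 ≤ -3.944272 < 0.4 is false → out
[5] lift (0,5): star map gives -1.180340; window check -0.4 ≤ -1.180340 < 0.4 is false → out
[6] lift (18,17): star map gives 13.986844; window check -0.4 ≤ 13.986844 < 0.4 is false → out
[7] lift (1,6): star map gives -0.416408; window check -0.4 ≤ -0.416408 < 0.4 is false → out
[8] lift (-13,10): star map gives -15.360680; window check -0.4 ≤ -15.360680 < 0.4 is false → out

none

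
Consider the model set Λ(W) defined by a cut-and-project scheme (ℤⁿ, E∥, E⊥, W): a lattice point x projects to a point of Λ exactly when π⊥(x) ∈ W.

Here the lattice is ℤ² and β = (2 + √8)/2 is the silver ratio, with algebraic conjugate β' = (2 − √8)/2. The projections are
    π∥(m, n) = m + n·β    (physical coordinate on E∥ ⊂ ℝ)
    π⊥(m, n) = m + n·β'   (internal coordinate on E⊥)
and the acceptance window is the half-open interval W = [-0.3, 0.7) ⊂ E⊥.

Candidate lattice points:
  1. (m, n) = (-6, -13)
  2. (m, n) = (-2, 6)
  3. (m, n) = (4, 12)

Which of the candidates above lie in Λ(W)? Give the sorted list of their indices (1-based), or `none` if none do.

none

Compute β' = (2−√8)/2 = -0.414214, so π⊥(m,n) = m -0.414214·n.
#1 (-6,-13): internal coord -6 + (-13)·β' = -0.615224; -0.615224 ∉ [-0.3, 0.7) → out
#2 (-2,6): internal coord -2 + (6)·β' = -4.485281; -4.485281 ∉ [-0.3, 0.7) → out
#3 (4,12): internal coord 4 + (12)·β' = -0.970563; -0.970563 ∉ [-0.3, 0.7) → out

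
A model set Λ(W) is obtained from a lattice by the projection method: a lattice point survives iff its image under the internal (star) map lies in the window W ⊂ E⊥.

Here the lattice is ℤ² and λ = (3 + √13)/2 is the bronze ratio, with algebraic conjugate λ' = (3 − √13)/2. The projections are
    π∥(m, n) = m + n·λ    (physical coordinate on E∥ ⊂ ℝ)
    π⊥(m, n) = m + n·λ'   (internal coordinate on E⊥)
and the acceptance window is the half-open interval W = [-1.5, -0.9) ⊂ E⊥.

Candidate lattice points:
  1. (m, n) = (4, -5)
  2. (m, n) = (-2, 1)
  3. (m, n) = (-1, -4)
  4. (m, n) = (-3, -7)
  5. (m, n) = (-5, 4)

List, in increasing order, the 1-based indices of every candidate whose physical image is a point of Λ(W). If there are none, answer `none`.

none

Numerically λ ≈ 3.3028 and λ' = −1/λ ≈ -0.3028.
#1 (4,-5): internal coord 4 + (-5)·λ' = +5.5139; +5.5139 ∉ [-1.5, -0.9) → out
#2 (-2,1): internal coord -2 + (1)·λ' = -2.3028; -2.3028 ∉ [-1.5, -0.9) → out
#3 (-1,-4): internal coord -1 + (-4)·λ' = +0.2111; +0.2111 ∉ [-1.5, -0.9) → out
#4 (-3,-7): internal coord -3 + (-7)·λ' = -0.8806; -0.8806 ∉ [-1.5, -0.9) → out
#5 (-5,4): internal coord -5 + (4)·λ' = -6.2111; -6.2111 ∉ [-1.5, -0.9) → out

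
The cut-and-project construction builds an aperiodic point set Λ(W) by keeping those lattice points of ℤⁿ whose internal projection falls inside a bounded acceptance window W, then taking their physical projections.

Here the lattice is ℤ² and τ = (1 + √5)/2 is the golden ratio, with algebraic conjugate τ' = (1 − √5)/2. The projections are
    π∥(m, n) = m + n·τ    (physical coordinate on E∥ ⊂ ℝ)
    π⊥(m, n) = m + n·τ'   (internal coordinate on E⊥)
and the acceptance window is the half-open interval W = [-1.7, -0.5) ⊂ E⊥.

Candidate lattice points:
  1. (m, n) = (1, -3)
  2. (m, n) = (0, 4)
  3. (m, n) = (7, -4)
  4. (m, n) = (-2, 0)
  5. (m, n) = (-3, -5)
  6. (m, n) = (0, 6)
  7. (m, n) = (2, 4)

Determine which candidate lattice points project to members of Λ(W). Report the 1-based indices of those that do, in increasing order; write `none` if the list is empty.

none

Numerically τ ≈ 1.6180 and τ' = −1/τ ≈ -0.6180.
candidate 1: (m,n)=(1,-3) → π∥ = 1-3·τ ≈ -3.8541, π⊥ = 1-3·τ' ≈ 2.8541 ∉ [-1.7, -0.5) ⇒ out
candidate 2: (m,n)=(0,4) → π∥ = 0+4·τ ≈ 6.4721, π⊥ = 0+4·τ' ≈ -2.4721 ∉ [-1.7, -0.5) ⇒ out
candidate 3: (m,n)=(7,-4) → π∥ = 7-4·τ ≈ 0.5279, π⊥ = 7-4·τ' ≈ 9.4721 ∉ [-1.7, -0.5) ⇒ out
candidate 4: (m,n)=(-2,0) → π∥ = -2+0·τ ≈ -2.0000, π⊥ = -2+0·τ' ≈ -2.0000 ∉ [-1.7, -0.5) ⇒ out
candidate 5: (m,n)=(-3,-5) → π∥ = -3-5·τ ≈ -11.0902, π⊥ = -3-5·τ' ≈ 0.0902 ∉ [-1.7, -0.5) ⇒ out
candidate 6: (m,n)=(0,6) → π∥ = 0+6·τ ≈ 9.7082, π⊥ = 0+6·τ' ≈ -3.7082 ∉ [-1.7, -0.5) ⇒ out
candidate 7: (m,n)=(2,4) → π∥ = 2+4·τ ≈ 8.4721, π⊥ = 2+4·τ' ≈ -0.4721 ∉ [-1.7, -0.5) ⇒ out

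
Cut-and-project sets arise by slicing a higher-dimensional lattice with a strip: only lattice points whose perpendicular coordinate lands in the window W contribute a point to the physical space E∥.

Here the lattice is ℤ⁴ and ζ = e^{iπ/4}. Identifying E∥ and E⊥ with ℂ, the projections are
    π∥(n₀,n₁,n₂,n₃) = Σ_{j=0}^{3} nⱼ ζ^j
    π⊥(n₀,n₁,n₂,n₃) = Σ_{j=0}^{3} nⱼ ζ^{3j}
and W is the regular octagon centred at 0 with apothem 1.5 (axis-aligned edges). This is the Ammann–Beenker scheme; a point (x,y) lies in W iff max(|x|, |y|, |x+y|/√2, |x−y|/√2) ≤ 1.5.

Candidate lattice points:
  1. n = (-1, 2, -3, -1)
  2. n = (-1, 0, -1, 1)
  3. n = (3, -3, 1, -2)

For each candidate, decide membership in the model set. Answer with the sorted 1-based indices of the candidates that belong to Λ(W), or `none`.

none

π⊥(n) = n₀ + n₁ζ³ + n₂ζ⁶ + n₃ζ⁹ where ζ = e^{iπ/4}.
#1 (-1, 2, -3, -1): internal (-3.1213, 3.7071); octagon support 4.8284 vs apothem 1.5 → ∉ W
#2 (-1, 0, -1, 1): internal (-0.2929, 1.7071); octagon support 1.7071 vs apothem 1.5 → ∉ W
#3 (3, -3, 1, -2): internal (3.7071, -4.5355); octagon support 5.8284 vs apothem 1.5 → ∉ W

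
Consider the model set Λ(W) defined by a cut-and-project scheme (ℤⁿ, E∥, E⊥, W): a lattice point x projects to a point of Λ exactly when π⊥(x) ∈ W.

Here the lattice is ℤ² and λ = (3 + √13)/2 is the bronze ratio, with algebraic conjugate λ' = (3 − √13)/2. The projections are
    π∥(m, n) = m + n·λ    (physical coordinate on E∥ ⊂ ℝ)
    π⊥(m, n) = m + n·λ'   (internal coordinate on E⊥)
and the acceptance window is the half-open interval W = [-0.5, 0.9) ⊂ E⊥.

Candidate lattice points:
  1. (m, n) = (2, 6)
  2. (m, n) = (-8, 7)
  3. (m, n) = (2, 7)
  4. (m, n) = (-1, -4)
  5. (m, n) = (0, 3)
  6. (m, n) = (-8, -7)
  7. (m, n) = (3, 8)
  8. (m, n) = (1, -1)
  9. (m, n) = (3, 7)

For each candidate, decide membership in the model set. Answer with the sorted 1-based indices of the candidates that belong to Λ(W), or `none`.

λ' = (3−√13)/2 ≈ -0.30278.
#1 (2,6): internal coord 2 + (6)·λ' = +0.18335; +0.18335 ∈ [-0.5, 0.9) → IN Λ
#2 (-8,7): internal coord -8 + (7)·λ' = -10.11943; -10.11943 ∉ [-0.5, 0.9) → out
#3 (2,7): internal coord 2 + (7)·λ' = -0.11943; -0.11943 ∈ [-0.5, 0.9) → IN Λ
#4 (-1,-4): internal coord -1 + (-4)·λ' = +0.21110; +0.21110 ∈ [-0.5, 0.9) → IN Λ
#5 (0,3): internal coord 0 + (3)·λ' = -0.90833; -0.90833 ∉ [-0.5, 0.9) → out
#6 (-8,-7): internal coord -8 + (-7)·λ' = -5.88057; -5.88057 ∉ [-0.5, 0.9) → out
#7 (3,8): internal coord 3 + (8)·λ' = +0.57779; +0.57779 ∈ [-0.5, 0.9) → IN Λ
#8 (1,-1): internal coord 1 + (-1)·λ' = +1.30278; +1.30278 ∉ [-0.5, 0.9) → out
#9 (3,7): internal coord 3 + (7)·λ' = +0.88057; +0.88057 ∈ [-0.5, 0.9) → IN Λ

1, 3, 4, 7, 9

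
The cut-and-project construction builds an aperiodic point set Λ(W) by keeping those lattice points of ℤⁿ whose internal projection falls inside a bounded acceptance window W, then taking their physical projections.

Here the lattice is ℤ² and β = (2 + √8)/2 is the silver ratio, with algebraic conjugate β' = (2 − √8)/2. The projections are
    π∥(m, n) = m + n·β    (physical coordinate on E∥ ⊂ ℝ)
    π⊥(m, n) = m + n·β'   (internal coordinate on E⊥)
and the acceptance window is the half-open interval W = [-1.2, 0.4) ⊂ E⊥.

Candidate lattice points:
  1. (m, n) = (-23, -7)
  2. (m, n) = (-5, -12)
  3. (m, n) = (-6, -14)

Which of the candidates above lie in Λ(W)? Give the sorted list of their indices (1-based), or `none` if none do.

2, 3

Compute β' = (2−√8)/2 = -0.414214, so π⊥(m,n) = m -0.414214·n.
[1] lift (-23,-7): star map gives -20.100505; window check -1.2 ≤ -20.100505 < 0.4 is false → out
[2] lift (-5,-12): star map gives -0.029437; window check -1.2 ≤ -0.029437 < 0.4 is true → IN Λ
[3] lift (-6,-14): star map gives -0.201010; window check -1.2 ≤ -0.201010 < 0.4 is true → IN Λ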